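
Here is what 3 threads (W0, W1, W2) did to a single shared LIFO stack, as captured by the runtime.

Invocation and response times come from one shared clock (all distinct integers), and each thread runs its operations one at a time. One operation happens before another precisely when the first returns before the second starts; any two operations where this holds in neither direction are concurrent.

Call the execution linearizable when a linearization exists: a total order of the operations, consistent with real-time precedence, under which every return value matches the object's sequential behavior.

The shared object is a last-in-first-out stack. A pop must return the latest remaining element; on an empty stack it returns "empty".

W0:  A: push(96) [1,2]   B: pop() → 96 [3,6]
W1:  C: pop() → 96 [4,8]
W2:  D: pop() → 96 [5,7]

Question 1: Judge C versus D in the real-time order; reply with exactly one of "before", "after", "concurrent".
C spans [4,8], D spans [5,7]
the intervals overlap in both directions

concurrent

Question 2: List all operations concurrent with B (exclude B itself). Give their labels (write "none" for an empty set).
B spans [3,6]; an op avoiding the whole window 3..6 is ordered, any other is concurrent
A [1,2]: before
C [4,8]: concurrent
D [5,7]: concurrent

C, D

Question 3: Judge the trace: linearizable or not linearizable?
events 1..6 are fine; event 7 — the response of D at time 7 — makes the prefix non-linearizable
the 3 completed operations admit 2 real-time orders; each fails the LIFO stack replay
every completion of the 1 pending operation (C) was checked; none linearizes
sample order A, B, D (pending dropped) stalls at step 3 — D pop() → 96 has no legal effect
sample order A, D, B (pending dropped) stalls at step 3 — B pop() → 96 has no legal effect

not linearizable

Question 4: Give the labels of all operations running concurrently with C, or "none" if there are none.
C spans [4,8]: anything still running between times 4 and 8 counts as concurrent
A [1,2]: before
B [3,6]: concurrent
D [5,7]: concurrent

B, D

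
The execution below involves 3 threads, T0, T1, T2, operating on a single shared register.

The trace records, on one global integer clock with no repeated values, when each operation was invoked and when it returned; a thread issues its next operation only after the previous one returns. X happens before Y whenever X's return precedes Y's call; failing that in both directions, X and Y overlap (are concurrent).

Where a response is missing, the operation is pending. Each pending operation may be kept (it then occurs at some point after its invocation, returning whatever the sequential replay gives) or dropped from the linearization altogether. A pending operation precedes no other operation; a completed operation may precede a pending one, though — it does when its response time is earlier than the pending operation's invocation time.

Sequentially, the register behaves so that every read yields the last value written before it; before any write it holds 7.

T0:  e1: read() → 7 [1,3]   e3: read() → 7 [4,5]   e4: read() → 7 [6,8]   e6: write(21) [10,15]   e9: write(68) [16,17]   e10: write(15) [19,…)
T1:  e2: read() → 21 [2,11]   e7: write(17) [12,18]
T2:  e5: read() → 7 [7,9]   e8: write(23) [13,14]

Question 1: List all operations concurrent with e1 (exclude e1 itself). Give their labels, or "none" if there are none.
e1 spans [1,3]: anything still running between times 1 and 3 counts as concurrent
e2 [2,11]: concurrent
e3 [4,5]: after
e4 [6,8]: after
e5 [7,9]: after
e6 [10,15]: after
e7 [12,18]: after
e8 [13,14]: after
e9 [16,17]: after
e10 [19,…): after

e2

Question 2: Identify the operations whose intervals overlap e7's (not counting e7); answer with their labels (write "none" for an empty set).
concurrent with e7 ([12,18]): every op whose interval crosses 12..18
e1 [1,3]: before
e2 [2,11]: before
e3 [4,5]: before
e4 [6,8]: before
e5 [7,9]: before
e6 [10,15]: concurrent
e8 [13,14]: concurrent
e9 [16,17]: concurrent
e10 [19,…): after

e6, e8, e9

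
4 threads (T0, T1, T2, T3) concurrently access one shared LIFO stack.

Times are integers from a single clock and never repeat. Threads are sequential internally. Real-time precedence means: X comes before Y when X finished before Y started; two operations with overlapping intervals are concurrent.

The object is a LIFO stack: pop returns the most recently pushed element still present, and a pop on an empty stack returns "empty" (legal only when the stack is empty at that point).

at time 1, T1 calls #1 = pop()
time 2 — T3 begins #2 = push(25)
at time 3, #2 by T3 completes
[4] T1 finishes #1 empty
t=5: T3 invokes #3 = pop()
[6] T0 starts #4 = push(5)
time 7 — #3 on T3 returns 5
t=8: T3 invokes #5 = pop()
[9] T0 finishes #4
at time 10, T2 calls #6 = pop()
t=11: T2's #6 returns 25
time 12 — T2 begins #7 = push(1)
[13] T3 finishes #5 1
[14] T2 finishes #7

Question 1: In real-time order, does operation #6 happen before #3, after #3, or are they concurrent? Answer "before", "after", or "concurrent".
Answer: after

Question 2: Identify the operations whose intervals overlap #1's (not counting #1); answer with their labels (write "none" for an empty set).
Answer: #2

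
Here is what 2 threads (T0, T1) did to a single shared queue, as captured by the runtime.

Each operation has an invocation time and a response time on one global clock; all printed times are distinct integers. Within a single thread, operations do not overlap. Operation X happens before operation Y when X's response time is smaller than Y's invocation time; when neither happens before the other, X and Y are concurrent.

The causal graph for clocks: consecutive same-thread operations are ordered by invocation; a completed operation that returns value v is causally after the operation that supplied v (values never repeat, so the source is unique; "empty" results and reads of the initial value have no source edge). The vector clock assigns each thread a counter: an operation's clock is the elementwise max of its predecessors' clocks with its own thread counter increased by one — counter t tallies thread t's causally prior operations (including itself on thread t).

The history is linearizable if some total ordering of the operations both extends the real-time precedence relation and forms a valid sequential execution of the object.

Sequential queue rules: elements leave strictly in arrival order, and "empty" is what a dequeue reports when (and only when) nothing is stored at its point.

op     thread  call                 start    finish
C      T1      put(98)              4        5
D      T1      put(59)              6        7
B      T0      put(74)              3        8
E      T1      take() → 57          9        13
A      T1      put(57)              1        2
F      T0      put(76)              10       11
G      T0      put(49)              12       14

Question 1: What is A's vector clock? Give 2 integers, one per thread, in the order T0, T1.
(0, 1)

A (invocation 1): nothing precedes it; T1's component alone gives (0, 1)
B (invocation 3): nothing precedes it; T0's component alone gives (1, 0)
VC(C, invoked at 4): max of VC(A)=(0, 1), then +1 on thread T1 → (0, 2)
VC(F, invoked at 10): max of VC(B)=(1, 0), then +1 on thread T0 → (2, 0)
VC(D, invoked at 6): max of VC(C)=(0, 2), then +1 on thread T1 → (0, 3)
VC(G, invoked at 12): max of VC(F)=(2, 0), then +1 on thread T0 → (3, 0)
VC(E, invoked at 9): max of VC(A)=(0, 1), VC(D)=(0, 3), then +1 on thread T1 → (0, 4)
target: VC(A) = (0, 1)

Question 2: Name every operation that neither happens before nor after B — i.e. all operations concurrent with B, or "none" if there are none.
C, D

concurrent with B ([3,8]): every op whose interval crosses 3..8
A [1,2]: before
C [4,5]: concurrent
D [6,7]: concurrent
E [9,13]: after
F [10,11]: after
G [12,14]: after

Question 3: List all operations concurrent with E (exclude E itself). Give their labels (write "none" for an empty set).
F, G

overlap test against E [9,13]: concurrent iff the interval meets 9..13
A [1,2]: before
B [3,8]: before
C [4,5]: before
D [6,7]: before
F [10,11]: concurrent
G [12,14]: concurrent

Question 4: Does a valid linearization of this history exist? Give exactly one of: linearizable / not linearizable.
linearizable

one valid linearization: A, B, C, D, E, F, G
after step 1 (A put(57)): queue <57>
after step 2 (B put(74)): queue <57,74>
after step 3 (C put(98)): queue <57,74,98>
after step 4 (D put(59)): queue <57,74,98,59>
after step 5 (E take() → 57): queue <74,98,59>
after step 6 (F put(76)): queue <74,98,59,76>
after step 7 (G put(49)): queue <74,98,59,76,49>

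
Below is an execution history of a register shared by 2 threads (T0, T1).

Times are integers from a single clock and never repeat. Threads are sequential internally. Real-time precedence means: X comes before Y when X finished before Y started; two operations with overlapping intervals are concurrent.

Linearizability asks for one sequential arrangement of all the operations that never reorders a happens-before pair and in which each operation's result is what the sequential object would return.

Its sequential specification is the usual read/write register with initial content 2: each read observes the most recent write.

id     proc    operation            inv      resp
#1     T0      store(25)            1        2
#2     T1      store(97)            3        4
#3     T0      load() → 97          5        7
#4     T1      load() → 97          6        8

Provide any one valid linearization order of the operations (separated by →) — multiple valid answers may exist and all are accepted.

#1 → #2 → #3 → #4

step 1: #1 store(25) — value 25
step 2: #2 store(97) — value 97
step 3: #3 load() → 97 — value 97
step 4: #4 load() → 97 — value 97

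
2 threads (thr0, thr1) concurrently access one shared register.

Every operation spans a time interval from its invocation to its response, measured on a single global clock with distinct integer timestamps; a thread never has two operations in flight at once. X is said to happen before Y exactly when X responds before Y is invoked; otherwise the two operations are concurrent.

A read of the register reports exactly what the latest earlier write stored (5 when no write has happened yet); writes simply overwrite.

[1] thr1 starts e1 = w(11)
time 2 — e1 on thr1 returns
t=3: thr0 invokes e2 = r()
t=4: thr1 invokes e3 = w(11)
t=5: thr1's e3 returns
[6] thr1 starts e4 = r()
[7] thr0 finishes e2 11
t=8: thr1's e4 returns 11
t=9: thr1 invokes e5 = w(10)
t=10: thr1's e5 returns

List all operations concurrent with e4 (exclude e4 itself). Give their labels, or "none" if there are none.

e2

e4 runs from 6 to 8; window-overlapping ops are concurrent
e1 [1,2]: before
e2 [3,7]: concurrent
e3 [4,5]: before
e5 [9,10]: after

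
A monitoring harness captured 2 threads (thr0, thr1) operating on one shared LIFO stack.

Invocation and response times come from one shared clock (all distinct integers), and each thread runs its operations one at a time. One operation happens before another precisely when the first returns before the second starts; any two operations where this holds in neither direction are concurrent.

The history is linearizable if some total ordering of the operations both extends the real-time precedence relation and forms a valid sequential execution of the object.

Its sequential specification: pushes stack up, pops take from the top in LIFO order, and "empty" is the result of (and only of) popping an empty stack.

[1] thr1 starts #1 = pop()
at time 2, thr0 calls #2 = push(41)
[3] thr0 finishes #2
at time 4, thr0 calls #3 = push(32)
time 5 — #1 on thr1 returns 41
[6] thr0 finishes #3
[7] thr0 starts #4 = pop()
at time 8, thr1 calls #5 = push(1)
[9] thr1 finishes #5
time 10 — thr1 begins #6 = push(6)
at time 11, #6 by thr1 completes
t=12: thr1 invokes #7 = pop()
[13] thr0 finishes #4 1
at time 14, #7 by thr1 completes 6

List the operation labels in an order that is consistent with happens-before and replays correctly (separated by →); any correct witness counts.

step 1: #2 push(41) — stack <41>
step 2: #1 pop() → 41 — stack <>
step 3: #3 push(32) — stack <32>
step 4: #5 push(1) — stack <32,1>
step 5: #4 pop() → 1 — stack <32>
step 6: #6 push(6) — stack <32,6>
step 7: #7 pop() → 6 — stack <32>

#2 → #1 → #3 → #5 → #4 → #6 → #7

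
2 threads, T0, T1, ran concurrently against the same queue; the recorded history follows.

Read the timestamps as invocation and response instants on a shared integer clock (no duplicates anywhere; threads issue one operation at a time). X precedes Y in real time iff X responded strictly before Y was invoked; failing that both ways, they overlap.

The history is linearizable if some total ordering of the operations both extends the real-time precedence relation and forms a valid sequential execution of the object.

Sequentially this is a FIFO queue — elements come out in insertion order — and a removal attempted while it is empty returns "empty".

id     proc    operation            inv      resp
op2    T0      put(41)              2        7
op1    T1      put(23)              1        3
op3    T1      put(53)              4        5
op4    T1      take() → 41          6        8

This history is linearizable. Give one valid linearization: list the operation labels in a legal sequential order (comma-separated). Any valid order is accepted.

step 1: op2 put(41) — queue <41>
step 2: op1 put(23) — queue <41,23>
step 3: op3 put(53) — queue <41,23,53>
step 4: op4 take() → 41 — queue <23,53>

op2, op1, op3, op4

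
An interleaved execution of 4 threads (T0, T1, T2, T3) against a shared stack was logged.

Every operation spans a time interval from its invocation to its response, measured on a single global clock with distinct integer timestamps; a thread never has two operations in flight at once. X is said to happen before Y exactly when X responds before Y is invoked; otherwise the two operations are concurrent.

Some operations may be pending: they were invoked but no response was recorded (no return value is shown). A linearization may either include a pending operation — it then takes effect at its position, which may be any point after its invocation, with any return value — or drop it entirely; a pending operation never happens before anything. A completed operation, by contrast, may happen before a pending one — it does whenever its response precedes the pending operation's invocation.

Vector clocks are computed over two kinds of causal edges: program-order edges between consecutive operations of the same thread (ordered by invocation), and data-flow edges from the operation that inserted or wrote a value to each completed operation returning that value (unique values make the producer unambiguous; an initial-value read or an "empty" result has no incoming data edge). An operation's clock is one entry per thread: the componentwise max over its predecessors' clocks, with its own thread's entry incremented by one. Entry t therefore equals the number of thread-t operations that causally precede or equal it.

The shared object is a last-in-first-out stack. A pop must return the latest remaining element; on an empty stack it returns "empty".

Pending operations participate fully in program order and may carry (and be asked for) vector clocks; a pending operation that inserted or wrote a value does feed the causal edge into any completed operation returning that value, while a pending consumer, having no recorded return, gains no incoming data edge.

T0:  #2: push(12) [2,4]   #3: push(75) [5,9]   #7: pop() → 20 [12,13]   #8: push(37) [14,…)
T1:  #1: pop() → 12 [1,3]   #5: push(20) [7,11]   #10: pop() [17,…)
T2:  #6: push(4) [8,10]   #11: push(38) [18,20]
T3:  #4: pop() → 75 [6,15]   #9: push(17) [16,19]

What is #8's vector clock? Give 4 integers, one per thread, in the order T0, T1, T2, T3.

(4, 2, 0, 0)

#6, invoked 8, has no incoming edges; only T2's bump applies → (0, 0, 1, 0)
#2, invoked 2, has no incoming edges; only T0's bump applies → (1, 0, 0, 0)
#11 (invocation 18): componentwise max over VC(#6)=(0, 0, 1, 0), +1 at T2, giving (0, 0, 2, 0)
#1 (invocation 1): componentwise max over VC(#2)=(1, 0, 0, 0), +1 at T1, giving (1, 1, 0, 0)
#3 (invocation 5): componentwise max over VC(#2)=(1, 0, 0, 0), +1 at T0, giving (2, 0, 0, 0)
#5 (invocation 7): componentwise max over VC(#1)=(1, 1, 0, 0), +1 at T1, giving (1, 2, 0, 0)
#4 (invocation 6): componentwise max over VC(#3)=(2, 0, 0, 0), +1 at T3, giving (2, 0, 0, 1)
#10 (invocation 17): componentwise max over VC(#5)=(1, 2, 0, 0), +1 at T1, giving (1, 3, 0, 0)
#9 (invocation 16): componentwise max over VC(#4)=(2, 0, 0, 1), +1 at T3, giving (2, 0, 0, 2)
#7 (invocation 12): componentwise max over VC(#3)=(2, 0, 0, 0), VC(#5)=(1, 2, 0, 0), +1 at T0, giving (3, 2, 0, 0)
#8 (invocation 14): componentwise max over VC(#7)=(3, 2, 0, 0), +1 at T0, giving (4, 2, 0, 0)
target: VC(#8) = (4, 2, 0, 0)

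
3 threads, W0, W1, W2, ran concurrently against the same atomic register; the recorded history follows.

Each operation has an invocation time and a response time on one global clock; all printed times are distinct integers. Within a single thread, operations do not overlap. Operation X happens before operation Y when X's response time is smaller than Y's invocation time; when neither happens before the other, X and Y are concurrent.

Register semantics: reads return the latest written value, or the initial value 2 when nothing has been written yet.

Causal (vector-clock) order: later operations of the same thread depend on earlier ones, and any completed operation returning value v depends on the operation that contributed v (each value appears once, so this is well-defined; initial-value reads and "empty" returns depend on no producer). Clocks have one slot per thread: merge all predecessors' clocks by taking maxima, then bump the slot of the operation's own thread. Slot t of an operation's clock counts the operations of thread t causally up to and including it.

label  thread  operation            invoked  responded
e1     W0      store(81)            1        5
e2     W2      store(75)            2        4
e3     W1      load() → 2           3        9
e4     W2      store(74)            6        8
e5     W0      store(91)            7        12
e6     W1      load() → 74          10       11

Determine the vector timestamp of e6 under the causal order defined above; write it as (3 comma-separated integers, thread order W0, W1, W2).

(0, 2, 2)

e2 (invocation 2): nothing precedes it; W2's component alone gives (0, 0, 1)
e3 (invocation 3): nothing precedes it; W1's component alone gives (0, 1, 0)
e1 (invocation 1): nothing precedes it; W0's component alone gives (1, 0, 0)
from VC(e2)=(0, 0, 1), e4 (invoked 6) maxes components and bumps W2 → (0, 0, 2)
from VC(e1)=(1, 0, 0), e5 (invoked 7) maxes components and bumps W0 → (2, 0, 0)
from VC(e3)=(0, 1, 0), VC(e4)=(0, 0, 2), e6 (invoked 10) maxes components and bumps W1 → (0, 2, 2)
target: VC(e6) = (0, 2, 2)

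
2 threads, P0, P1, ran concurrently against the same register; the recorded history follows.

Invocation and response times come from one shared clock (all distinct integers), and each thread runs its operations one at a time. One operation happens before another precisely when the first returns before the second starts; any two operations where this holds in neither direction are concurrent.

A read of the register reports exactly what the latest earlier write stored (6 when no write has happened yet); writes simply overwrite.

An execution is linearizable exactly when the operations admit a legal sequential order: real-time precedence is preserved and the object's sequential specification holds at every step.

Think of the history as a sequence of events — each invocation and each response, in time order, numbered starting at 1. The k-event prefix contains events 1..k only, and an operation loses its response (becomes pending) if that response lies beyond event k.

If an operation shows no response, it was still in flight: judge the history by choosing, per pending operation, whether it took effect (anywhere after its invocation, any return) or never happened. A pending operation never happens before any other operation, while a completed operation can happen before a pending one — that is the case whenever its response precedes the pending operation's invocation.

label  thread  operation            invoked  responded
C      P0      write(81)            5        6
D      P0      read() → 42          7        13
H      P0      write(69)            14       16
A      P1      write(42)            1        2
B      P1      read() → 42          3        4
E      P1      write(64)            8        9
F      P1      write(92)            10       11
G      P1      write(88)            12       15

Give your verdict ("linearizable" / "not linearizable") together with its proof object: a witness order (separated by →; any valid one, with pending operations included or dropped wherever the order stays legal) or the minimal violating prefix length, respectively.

not linearizable — minimal violating prefix: 13 events

events 1..12 are fine; event 13 — the response of D at time 13 — makes the prefix non-linearizable
real-time-consistent orders of the 6 completed operations: 3 — all fail the register replay
every completion of the 1 pending operation (G) was checked; none linearizes
sample order A, B, C, D, E, F (pending dropped) stalls at step 4 — D read() → 42 has no legal effect
sample order A, B, C, E, D, F (pending dropped) stalls at step 5 — D read() → 42 has no legal effect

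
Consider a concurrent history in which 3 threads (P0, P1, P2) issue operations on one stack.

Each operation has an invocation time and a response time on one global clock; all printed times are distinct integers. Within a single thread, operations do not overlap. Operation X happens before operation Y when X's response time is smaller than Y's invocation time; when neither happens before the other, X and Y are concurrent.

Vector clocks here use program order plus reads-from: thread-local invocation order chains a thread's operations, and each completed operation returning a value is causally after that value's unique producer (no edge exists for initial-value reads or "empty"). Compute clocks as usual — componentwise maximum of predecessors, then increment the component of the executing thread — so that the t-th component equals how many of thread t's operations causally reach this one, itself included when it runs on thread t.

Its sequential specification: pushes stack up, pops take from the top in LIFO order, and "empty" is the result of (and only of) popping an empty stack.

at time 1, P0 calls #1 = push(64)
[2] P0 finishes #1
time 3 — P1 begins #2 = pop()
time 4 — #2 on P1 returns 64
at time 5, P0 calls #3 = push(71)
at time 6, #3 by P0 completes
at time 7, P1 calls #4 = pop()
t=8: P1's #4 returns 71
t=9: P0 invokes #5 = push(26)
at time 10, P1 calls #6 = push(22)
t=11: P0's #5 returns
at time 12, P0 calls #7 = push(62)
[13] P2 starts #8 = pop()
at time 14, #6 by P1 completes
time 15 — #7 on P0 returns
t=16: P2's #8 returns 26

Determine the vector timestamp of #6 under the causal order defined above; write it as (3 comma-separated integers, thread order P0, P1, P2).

(2, 3, 0)

root op #1, invoked 1: fresh clock plus P0's own tick → (1, 0, 0)
merge at #2 (invoked 3): VC(#1)=(1, 0, 0), own-thread bump on P1 → (1, 1, 0)
merge at #3 (invoked 5): VC(#1)=(1, 0, 0), own-thread bump on P0 → (2, 0, 0)
merge at #5 (invoked 9): VC(#3)=(2, 0, 0), own-thread bump on P0 → (3, 0, 0)
merge at #4 (invoked 7): VC(#2)=(1, 1, 0), VC(#3)=(2, 0, 0), own-thread bump on P1 → (2, 2, 0)
merge at #8 (invoked 13): VC(#5)=(3, 0, 0), own-thread bump on P2 → (3, 0, 1)
merge at #7 (invoked 12): VC(#5)=(3, 0, 0), own-thread bump on P0 → (4, 0, 0)
merge at #6 (invoked 10): VC(#4)=(2, 2, 0), own-thread bump on P1 → (2, 3, 0)
target: VC(#6) = (2, 3, 0)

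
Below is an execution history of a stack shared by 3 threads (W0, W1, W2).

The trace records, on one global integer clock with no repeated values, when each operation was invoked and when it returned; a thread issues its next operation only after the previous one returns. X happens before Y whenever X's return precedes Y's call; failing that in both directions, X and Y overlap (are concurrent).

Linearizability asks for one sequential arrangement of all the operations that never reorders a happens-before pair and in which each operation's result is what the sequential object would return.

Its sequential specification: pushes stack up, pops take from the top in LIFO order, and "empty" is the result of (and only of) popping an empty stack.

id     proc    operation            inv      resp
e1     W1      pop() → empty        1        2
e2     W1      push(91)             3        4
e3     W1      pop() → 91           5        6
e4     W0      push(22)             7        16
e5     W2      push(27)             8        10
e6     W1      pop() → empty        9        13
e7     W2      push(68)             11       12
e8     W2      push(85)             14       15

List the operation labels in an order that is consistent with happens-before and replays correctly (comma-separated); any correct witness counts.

step 1: e1 pop() → empty — stack <>
step 2: e2 push(91) — stack <91>
step 3: e3 pop() → 91 — stack <>
step 4: e6 pop() → empty — stack <>
step 5: e4 push(22) — stack <22>
step 6: e5 push(27) — stack <22,27>
step 7: e7 push(68) — stack <22,27,68>
step 8: e8 push(85) — stack <22,27,68,85>

e1, e2, e3, e6, e4, e5, e7, e8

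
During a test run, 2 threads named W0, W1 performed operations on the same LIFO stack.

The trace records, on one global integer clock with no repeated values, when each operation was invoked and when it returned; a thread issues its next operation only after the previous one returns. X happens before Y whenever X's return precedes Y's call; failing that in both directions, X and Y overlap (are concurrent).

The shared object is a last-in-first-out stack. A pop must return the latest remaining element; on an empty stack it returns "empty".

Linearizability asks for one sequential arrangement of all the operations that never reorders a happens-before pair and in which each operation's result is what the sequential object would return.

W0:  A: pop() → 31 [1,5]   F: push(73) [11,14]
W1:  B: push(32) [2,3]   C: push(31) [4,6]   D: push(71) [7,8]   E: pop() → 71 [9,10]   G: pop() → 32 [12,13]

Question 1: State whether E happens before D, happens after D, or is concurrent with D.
Answer: after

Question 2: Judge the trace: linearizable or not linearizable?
witness order: B, C, A, D, E, G, F
1. B push(32), leaving stack <32>
2. C push(31), leaving stack <32,31>
3. A pop() → 31, leaving stack <32>
4. D push(71), leaving stack <32,71>
5. E pop() → 71, leaving stack <32>
6. G pop() → 32, leaving stack <>
7. F push(73), leaving stack <73>

linearizable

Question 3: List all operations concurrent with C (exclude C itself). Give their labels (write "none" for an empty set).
Answer: A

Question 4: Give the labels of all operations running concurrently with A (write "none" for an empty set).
Answer: B, C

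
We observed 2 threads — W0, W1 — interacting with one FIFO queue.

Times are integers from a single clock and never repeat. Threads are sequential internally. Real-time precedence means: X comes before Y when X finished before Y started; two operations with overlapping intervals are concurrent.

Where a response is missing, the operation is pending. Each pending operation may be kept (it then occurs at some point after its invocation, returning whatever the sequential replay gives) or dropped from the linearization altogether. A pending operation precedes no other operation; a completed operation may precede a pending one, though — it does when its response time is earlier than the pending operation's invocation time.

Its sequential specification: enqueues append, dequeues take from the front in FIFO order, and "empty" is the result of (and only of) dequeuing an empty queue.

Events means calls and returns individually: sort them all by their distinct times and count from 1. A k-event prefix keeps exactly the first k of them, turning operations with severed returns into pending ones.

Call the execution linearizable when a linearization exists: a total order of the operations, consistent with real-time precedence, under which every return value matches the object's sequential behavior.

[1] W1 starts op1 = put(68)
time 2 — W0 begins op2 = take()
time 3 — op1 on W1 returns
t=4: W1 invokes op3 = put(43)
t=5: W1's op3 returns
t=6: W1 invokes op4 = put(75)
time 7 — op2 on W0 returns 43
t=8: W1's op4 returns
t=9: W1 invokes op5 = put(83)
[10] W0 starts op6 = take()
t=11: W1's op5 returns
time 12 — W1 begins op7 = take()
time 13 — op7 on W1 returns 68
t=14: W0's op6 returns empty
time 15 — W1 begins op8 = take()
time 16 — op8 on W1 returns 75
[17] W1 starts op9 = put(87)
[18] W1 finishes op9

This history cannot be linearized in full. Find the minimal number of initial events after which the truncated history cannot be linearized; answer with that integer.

7

a valid linearization of events 1..6 exists, for instance op1, op2, op3:
after step 1 (op1 put(68)): queue <68>
after step 2 (op2 take() (pending, included)): queue <>
after step 3 (op3 put(43)): queue <43>
include event 7 — op2 responding at 7 — and every candidate order breaks
no completion choice of the 1 pending operation (op4) rescues it — every subset was tried
for example op1, op2, op3 (pending dropped) fails at step 2: op2 take() → 43 is not legal there
for example op1, op3, op2 (pending dropped) fails at step 3: op2 take() → 43 is not legal there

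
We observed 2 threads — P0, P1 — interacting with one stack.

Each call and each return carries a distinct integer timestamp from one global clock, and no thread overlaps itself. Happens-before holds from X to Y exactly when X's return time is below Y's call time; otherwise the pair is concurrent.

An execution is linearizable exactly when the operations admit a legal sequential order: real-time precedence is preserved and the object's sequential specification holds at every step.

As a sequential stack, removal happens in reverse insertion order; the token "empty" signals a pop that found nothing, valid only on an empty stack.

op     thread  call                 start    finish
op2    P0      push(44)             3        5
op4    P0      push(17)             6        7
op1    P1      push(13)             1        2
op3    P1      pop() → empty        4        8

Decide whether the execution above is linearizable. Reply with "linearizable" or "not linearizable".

prefix check: 1..7 passes, 1..8 fails once op3's time-8 response joins
3 orders of the 4 completed stack ops respect real time; none is legal
for example op1, op2, op3, op4 fails at step 3: op3 pop() → empty is not legal there
for example op1, op2, op4, op3 fails at step 4: op3 pop() → empty is not legal there

not linearizable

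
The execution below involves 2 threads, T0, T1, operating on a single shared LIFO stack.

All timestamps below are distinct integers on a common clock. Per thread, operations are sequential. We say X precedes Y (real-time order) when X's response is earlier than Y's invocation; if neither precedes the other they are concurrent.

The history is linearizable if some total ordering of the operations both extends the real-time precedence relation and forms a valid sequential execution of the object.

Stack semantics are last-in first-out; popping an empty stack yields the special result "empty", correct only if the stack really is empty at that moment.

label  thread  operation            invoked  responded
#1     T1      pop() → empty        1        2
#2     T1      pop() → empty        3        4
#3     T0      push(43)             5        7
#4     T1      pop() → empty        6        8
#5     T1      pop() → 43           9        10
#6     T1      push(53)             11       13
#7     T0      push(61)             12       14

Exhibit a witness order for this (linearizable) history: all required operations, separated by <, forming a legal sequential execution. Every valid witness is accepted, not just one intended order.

#1 < #2 < #4 < #3 < #5 < #6 < #7

step 1: #1 pop() → empty — stack <>
step 2: #2 pop() → empty — stack <>
step 3: #4 pop() → empty — stack <>
step 4: #3 push(43) — stack <43>
step 5: #5 pop() → 43 — stack <>
step 6: #6 push(53) — stack <53>
step 7: #7 push(61) — stack <53,61>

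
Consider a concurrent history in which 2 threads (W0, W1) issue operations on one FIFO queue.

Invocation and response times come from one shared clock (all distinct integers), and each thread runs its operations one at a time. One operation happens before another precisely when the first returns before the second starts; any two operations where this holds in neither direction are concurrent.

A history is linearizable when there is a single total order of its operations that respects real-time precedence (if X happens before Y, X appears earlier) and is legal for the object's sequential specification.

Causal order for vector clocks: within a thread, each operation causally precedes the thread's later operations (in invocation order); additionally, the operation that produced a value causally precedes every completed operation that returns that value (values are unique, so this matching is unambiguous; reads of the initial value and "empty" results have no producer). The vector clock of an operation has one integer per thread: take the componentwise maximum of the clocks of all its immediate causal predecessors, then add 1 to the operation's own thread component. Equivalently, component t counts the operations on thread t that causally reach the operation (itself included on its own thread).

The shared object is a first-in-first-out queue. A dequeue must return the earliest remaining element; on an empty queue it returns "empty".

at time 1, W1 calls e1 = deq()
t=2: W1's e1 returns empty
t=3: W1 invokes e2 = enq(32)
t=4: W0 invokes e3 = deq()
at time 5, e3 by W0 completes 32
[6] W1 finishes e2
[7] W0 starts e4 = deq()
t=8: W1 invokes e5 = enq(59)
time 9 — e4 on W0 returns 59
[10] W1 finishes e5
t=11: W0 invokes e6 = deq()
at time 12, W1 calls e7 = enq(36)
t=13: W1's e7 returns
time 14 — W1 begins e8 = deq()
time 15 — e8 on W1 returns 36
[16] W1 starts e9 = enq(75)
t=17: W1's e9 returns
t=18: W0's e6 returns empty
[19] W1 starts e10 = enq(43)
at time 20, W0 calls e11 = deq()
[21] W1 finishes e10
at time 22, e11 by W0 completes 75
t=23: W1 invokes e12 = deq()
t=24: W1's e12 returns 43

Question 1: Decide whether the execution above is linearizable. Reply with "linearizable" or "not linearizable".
linearizable

witness order: e1, e2, e3, e5, e4, e6, e7, e8, e9, e10, e11, e12
1. e1 deq() → empty, leaving queue <>
2. e2 enq(32), leaving queue <32>
3. e3 deq() → 32, leaving queue <>
4. e5 enq(59), leaving queue <59>
5. e4 deq() → 59, leaving queue <>
6. e6 deq() → empty, leaving queue <>
7. e7 enq(36), leaving queue <36>
8. e8 deq() → 36, leaving queue <>
9. e9 enq(75), leaving queue <75>
10. e10 enq(43), leaving queue <75,43>
11. e11 deq() → 75, leaving queue <43>
12. e12 deq() → 43, leaving queue <>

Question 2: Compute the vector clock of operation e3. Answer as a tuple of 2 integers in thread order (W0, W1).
Answer: (1, 2)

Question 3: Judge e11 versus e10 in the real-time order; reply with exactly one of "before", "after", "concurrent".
Answer: concurrent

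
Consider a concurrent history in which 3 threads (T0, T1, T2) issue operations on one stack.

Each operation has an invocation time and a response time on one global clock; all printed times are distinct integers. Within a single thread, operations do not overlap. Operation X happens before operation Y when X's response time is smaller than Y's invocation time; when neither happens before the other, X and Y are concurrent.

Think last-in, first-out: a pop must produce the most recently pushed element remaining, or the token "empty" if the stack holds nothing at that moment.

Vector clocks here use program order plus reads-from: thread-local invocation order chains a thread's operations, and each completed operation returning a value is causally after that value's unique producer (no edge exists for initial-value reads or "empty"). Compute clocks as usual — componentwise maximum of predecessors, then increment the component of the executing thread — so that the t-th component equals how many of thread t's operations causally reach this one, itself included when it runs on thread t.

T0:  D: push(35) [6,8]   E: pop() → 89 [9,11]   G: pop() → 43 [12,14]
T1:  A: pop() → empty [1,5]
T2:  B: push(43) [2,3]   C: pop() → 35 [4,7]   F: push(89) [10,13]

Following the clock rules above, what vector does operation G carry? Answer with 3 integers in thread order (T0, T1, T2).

no predecessors for B (invoked 2): T2 increments from zero → (0, 0, 1)
no predecessors for A (invoked 1): T1 increments from zero → (0, 1, 0)
no predecessors for D (invoked 6): T0 increments from zero → (1, 0, 0)
C (invocation 4): componentwise max over VC(B)=(0, 0, 1), VC(D)=(1, 0, 0), +1 at T2, giving (1, 0, 2)
F (invocation 10): componentwise max over VC(C)=(1, 0, 2), +1 at T2, giving (1, 0, 3)
E (invocation 9): componentwise max over VC(D)=(1, 0, 0), VC(F)=(1, 0, 3), +1 at T0, giving (2, 0, 3)
G (invocation 12): componentwise max over VC(B)=(0, 0, 1), VC(E)=(2, 0, 3), +1 at T0, giving (3, 0, 3)
target: VC(G) = (3, 0, 3)

(3, 0, 3)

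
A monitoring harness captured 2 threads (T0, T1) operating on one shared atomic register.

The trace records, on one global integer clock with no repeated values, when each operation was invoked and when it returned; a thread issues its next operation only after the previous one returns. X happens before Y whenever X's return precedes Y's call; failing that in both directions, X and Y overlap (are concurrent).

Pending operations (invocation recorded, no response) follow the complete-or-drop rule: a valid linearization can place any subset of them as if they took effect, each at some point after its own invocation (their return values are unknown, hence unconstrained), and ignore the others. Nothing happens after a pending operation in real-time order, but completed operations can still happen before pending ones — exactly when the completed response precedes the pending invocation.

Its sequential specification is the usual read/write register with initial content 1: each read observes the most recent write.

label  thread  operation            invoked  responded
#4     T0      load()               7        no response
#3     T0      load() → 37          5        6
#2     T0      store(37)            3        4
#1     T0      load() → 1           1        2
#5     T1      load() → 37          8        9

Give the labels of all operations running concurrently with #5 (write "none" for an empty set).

#5 runs from 8 to 9; window-overlapping ops are concurrent
#1 [1,2]: before
#2 [3,4]: before
#3 [5,6]: before
#4 [7,…): concurrent

#4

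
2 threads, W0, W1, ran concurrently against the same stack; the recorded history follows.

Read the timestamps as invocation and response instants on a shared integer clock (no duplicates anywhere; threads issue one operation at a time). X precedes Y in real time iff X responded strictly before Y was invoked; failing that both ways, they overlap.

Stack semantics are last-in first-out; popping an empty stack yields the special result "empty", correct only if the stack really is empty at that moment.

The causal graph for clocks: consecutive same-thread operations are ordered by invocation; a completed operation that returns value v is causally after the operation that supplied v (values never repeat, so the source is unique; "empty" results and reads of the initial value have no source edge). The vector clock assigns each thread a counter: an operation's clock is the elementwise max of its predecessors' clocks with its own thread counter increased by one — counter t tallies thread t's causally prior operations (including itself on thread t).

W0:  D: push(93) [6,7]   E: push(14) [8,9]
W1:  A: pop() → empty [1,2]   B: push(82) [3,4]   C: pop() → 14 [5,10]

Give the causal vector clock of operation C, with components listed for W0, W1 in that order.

(2, 3)

root op A, invoked 1: fresh clock plus W1's own tick → (0, 1)
root op D, invoked 6: fresh clock plus W0's own tick → (1, 0)
invoked at 3, B merges VC(A)=(0, 1) and bumps W1's slot → (0, 2)
invoked at 8, E merges VC(D)=(1, 0) and bumps W0's slot → (2, 0)
invoked at 5, C merges VC(B)=(0, 2), VC(E)=(2, 0) and bumps W1's slot → (2, 3)
target: VC(C) = (2, 3)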